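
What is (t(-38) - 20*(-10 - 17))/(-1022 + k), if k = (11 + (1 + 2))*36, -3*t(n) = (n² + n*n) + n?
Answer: 205/259 ≈ 0.79151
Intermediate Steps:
t(n) = -2*n²/3 - n/3 (t(n) = -((n² + n*n) + n)/3 = -((n² + n²) + n)/3 = -(2*n² + n)/3 = -(n + 2*n²)/3 = -2*n²/3 - n/3)
k = 504 (k = (11 + 3)*36 = 14*36 = 504)
(t(-38) - 20*(-10 - 17))/(-1022 + k) = (-⅓*(-38)*(1 + 2*(-38)) - 20*(-10 - 17))/(-1022 + 504) = (-⅓*(-38)*(1 - 76) - 20*(-27))/(-518) = (-⅓*(-38)*(-75) + 540)*(-1/518) = (-950 + 540)*(-1/518) = -410*(-1/518) = 205/259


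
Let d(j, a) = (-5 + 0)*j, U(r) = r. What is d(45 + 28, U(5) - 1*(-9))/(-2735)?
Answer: 73/547 ≈ 0.13346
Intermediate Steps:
d(j, a) = -5*j
d(45 + 28, U(5) - 1*(-9))/(-2735) = -5*(45 + 28)/(-2735) = -5*73*(-1/2735) = -365*(-1/2735) = 73/547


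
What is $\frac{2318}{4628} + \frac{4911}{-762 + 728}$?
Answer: $- \frac{2831162}{19669} \approx -143.94$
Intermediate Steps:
$\frac{2318}{4628} + \frac{4911}{-762 + 728} = 2318 \cdot \frac{1}{4628} + \frac{4911}{-34} = \frac{1159}{2314} + 4911 \left(- \frac{1}{34}\right) = \frac{1159}{2314} - \frac{4911}{34} = - \frac{2831162}{19669}$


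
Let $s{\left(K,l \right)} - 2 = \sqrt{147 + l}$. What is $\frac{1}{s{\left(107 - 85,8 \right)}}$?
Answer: $- \frac{2}{151} + \frac{\sqrt{155}}{151} \approx 0.069205$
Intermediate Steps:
$s{\left(K,l \right)} = 2 + \sqrt{147 + l}$
$\frac{1}{s{\left(107 - 85,8 \right)}} = \frac{1}{2 + \sqrt{147 + 8}} = \frac{1}{2 + \sqrt{155}}$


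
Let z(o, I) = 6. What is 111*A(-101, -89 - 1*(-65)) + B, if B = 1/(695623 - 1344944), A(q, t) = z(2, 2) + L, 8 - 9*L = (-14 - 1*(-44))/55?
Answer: 16240816819/21427593 ≈ 757.94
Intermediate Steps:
L = 82/99 (L = 8/9 - (-14 - 1*(-44))/(9*55) = 8/9 - (-14 + 44)/(9*55) = 8/9 - 10/(3*55) = 8/9 - ⅑*6/11 = 8/9 - 2/33 = 82/99 ≈ 0.82828)
A(q, t) = 676/99 (A(q, t) = 6 + 82/99 = 676/99)
B = -1/649321 (B = 1/(-649321) = -1/649321 ≈ -1.5401e-6)
111*A(-101, -89 - 1*(-65)) + B = 111*(676/99) - 1/649321 = 25012/33 - 1/649321 = 16240816819/21427593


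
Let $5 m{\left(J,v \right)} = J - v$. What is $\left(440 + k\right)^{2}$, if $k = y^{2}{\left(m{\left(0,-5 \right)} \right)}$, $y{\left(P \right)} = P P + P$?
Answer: $197136$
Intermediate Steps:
$m{\left(J,v \right)} = - \frac{v}{5} + \frac{J}{5}$ ($m{\left(J,v \right)} = \frac{J - v}{5} = - \frac{v}{5} + \frac{J}{5}$)
$y{\left(P \right)} = P + P^{2}$ ($y{\left(P \right)} = P^{2} + P = P + P^{2}$)
$k = 4$ ($k = \left(\left(\left(- \frac{1}{5}\right) \left(-5\right) + \frac{1}{5} \cdot 0\right) \left(1 + \left(\left(- \frac{1}{5}\right) \left(-5\right) + \frac{1}{5} \cdot 0\right)\right)\right)^{2} = \left(\left(1 + 0\right) \left(1 + \left(1 + 0\right)\right)\right)^{2} = \left(1 \left(1 + 1\right)\right)^{2} = \left(1 \cdot 2\right)^{2} = 2^{2} = 4$)
$\left(440 + k\right)^{2} = \left(440 + 4\right)^{2} = 444^{2} = 197136$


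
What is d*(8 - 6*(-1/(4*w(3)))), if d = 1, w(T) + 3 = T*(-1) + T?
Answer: 15/2 ≈ 7.5000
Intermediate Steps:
w(T) = -3 (w(T) = -3 + (T*(-1) + T) = -3 + (-T + T) = -3 + 0 = -3)
d*(8 - 6*(-1/(4*w(3)))) = 1*(8 - 6/((-3*(-4)))) = 1*(8 - 6/12) = 1*(8 - 6*1/12) = 1*(8 - ½) = 1*(15/2) = 15/2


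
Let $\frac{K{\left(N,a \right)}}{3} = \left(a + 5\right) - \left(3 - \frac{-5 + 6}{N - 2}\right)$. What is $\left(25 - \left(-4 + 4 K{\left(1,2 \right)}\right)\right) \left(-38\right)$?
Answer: $266$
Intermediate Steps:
$K{\left(N,a \right)} = 6 + 3 a + \frac{3}{-2 + N}$ ($K{\left(N,a \right)} = 3 \left(\left(a + 5\right) - \left(3 - \frac{-5 + 6}{N - 2}\right)\right) = 3 \left(\left(5 + a\right) - \left(3 - \frac{1}{-2 + N}\right)\right) = 3 \left(2 + a + \frac{1}{-2 + N}\right) = 6 + 3 a + \frac{3}{-2 + N}$)
$\left(25 - \left(-4 + 4 K{\left(1,2 \right)}\right)\right) \left(-38\right) = \left(25 + \left(- 4 \frac{3 \left(-3 - 4 + 2 \cdot 1 + 1 \cdot 2\right)}{-2 + 1} + 4\right)\right) \left(-38\right) = \left(25 + \left(- 4 \frac{3 \left(-3 - 4 + 2 + 2\right)}{-1} + 4\right)\right) \left(-38\right) = \left(25 + \left(- 4 \cdot 3 \left(-1\right) \left(-3\right) + 4\right)\right) \left(-38\right) = \left(25 + \left(\left(-4\right) 9 + 4\right)\right) \left(-38\right) = \left(25 + \left(-36 + 4\right)\right) \left(-38\right) = \left(25 - 32\right) \left(-38\right) = \left(-7\right) \left(-38\right) = 266$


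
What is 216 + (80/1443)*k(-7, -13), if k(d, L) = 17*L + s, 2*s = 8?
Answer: 294328/1443 ≈ 203.97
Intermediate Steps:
s = 4 (s = (½)*8 = 4)
k(d, L) = 4 + 17*L (k(d, L) = 17*L + 4 = 4 + 17*L)
216 + (80/1443)*k(-7, -13) = 216 + (80/1443)*(4 + 17*(-13)) = 216 + (80*(1/1443))*(4 - 221) = 216 + (80/1443)*(-217) = 216 - 17360/1443 = 294328/1443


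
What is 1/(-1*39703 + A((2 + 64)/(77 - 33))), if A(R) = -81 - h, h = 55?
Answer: -1/39839 ≈ -2.5101e-5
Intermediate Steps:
A(R) = -136 (A(R) = -81 - 1*55 = -81 - 55 = -136)
1/(-1*39703 + A((2 + 64)/(77 - 33))) = 1/(-1*39703 - 136) = 1/(-39703 - 136) = 1/(-39839) = -1/39839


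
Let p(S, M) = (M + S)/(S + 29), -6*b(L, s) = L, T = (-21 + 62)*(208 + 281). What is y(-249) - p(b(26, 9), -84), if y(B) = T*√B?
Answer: 265/74 + 20049*I*√249 ≈ 3.5811 + 3.1637e+5*I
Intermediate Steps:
T = 20049 (T = 41*489 = 20049)
b(L, s) = -L/6
p(S, M) = (M + S)/(29 + S)
y(B) = 20049*√B
y(-249) - p(b(26, 9), -84) = 20049*√(-249) - (-84 - ⅙*26)/(29 - ⅙*26) = 20049*(I*√249) - (-84 - 13/3)/(29 - 13/3) = 20049*I*√249 - (-265)/(74/3*3) = 20049*I*√249 - 3*(-265)/(74*3) = 20049*I*√249 - 1*(-265/74) = 20049*I*√249 + 265/74 = 265/74 + 20049*I*√249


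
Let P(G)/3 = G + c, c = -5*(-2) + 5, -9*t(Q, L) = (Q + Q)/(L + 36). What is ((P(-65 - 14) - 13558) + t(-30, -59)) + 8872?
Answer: -336602/69 ≈ -4878.3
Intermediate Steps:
t(Q, L) = -2*Q/(9*(36 + L)) (t(Q, L) = -(Q + Q)/(9*(L + 36)) = -2*Q/(9*(36 + L)))
c = 15 (c = 10 + 5 = 15)
P(G) = 45 + 3*G (P(G) = 3*(G + 15) = 3*(15 + G) = 45 + 3*G)
((P(-65 - 14) - 13558) + t(-30, -59)) + 8872 = (((45 + 3*(-65 - 14)) - 13558) - 2*(-30)/(324 + 9*(-59))) + 8872 = (((45 + 3*(-79)) - 13558) - 2*(-30)/(324 - 531)) + 8872 = (((45 - 237) - 13558) - 2*(-30)/(-207)) + 8872 = ((-192 - 13558) - 2*(-30)*(-1/207)) + 8872 = (-13750 - 20/69) + 8872 = -948770/69 + 8872 = -336602/69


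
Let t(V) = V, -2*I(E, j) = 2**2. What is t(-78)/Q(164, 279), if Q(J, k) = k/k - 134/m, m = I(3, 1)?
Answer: -39/34 ≈ -1.1471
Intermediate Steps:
I(E, j) = -2 (I(E, j) = -1/2*2**2 = -1/2*4 = -2)
m = -2
Q(J, k) = 68 (Q(J, k) = k/k - 134/(-2) = 1 - 134*(-1/2) = 1 + 67 = 68)
t(-78)/Q(164, 279) = -78/68 = -78*1/68 = -39/34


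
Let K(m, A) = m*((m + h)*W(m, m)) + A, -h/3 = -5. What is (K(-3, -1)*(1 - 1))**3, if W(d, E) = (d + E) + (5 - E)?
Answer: 0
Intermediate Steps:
h = 15 (h = -3*(-5) = 15)
W(d, E) = 5 + d (W(d, E) = (E + d) + (5 - E) = 5 + d)
K(m, A) = A + m*(5 + m)*(15 + m) (K(m, A) = m*((m + 15)*(5 + m)) + A = m*((15 + m)*(5 + m)) + A = m*((5 + m)*(15 + m)) + A = m*(5 + m)*(15 + m) + A = A + m*(5 + m)*(15 + m))
(K(-3, -1)*(1 - 1))**3 = ((-1 + (-3)**3 + 20*(-3)**2 + 75*(-3))*(1 - 1))**3 = ((-1 - 27 + 20*9 - 225)*0)**3 = ((-1 - 27 + 180 - 225)*0)**3 = (-73*0)**3 = 0**3 = 0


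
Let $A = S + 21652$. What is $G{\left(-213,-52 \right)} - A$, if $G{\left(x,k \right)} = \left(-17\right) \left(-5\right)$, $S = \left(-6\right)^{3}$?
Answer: $-21351$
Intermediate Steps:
$S = -216$
$A = 21436$ ($A = -216 + 21652 = 21436$)
$G{\left(x,k \right)} = 85$
$G{\left(-213,-52 \right)} - A = 85 - 21436 = -21351$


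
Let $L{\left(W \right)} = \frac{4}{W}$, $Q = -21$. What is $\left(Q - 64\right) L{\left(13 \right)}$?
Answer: $- \frac{340}{13} \approx -26.154$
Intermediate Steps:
$\left(Q - 64\right) L{\left(13 \right)} = \left(-21 - 64\right) \frac{4}{13} = - 85 \cdot 4 \cdot \frac{1}{13} = \left(-85\right) \frac{4}{13} = - \frac{340}{13}$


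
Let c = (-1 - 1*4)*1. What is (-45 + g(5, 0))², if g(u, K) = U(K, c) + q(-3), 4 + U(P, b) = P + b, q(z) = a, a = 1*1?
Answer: 2809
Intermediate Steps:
a = 1
q(z) = 1
c = -5 (c = (-1 - 4)*1 = -5*1 = -5)
U(P, b) = -4 + P + b (U(P, b) = -4 + (P + b) = -4 + P + b)
g(u, K) = -8 + K (g(u, K) = (-4 + K - 5) + 1 = (-9 + K) + 1 = -8 + K)
(-45 + g(5, 0))² = (-45 + (-8 + 0))² = (-45 - 8)² = (-53)² = 2809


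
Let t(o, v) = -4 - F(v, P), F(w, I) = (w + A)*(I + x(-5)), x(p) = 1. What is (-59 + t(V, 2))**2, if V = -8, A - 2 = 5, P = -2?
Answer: 2916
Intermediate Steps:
A = 7 (A = 2 + 5 = 7)
F(w, I) = (1 + I)*(7 + w) (F(w, I) = (w + 7)*(I + 1) = (7 + w)*(1 + I) = (1 + I)*(7 + w))
t(o, v) = 3 + v (t(o, v) = -4 - (7 + v + 7*(-2) - 2*v) = -4 - (7 + v - 14 - 2*v) = -4 - (-7 - v) = -4 + (7 + v) = 3 + v)
(-59 + t(V, 2))**2 = (-59 + (3 + 2))**2 = (-59 + 5)**2 = (-54)**2 = 2916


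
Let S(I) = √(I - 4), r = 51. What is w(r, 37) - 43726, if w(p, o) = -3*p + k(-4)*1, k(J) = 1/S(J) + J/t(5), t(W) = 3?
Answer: -131641/3 - I*√2/4 ≈ -43880.0 - 0.35355*I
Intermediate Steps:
S(I) = √(-4 + I)
k(J) = (-4 + J)^(-½) + J/3 (k(J) = 1/√(-4 + J) + J/3 = 1/√(-4 + J) + J*(⅓) = (-4 + J)^(-½) + J/3)
w(p, o) = -4/3 - 3*p - I*√2/4 (w(p, o) = -3*p + ((-4 - 4)^(-½) + (⅓)*(-4))*1 = -3*p + ((-8)^(-½) - 4/3)*1 = -3*p + (-I*√2/4 - 4/3)*1 = -3*p + (-4/3 - I*√2/4)*1 = -3*p + (-4/3 - I*√2/4) = -4/3 - 3*p - I*√2/4)
w(r, 37) - 43726 = (-4/3 - 3*51 - I*√2/4) - 43726 = (-4/3 - 153 - I*√2/4) - 43726 = (-463/3 - I*√2/4) - 43726 = -131641/3 - I*√2/4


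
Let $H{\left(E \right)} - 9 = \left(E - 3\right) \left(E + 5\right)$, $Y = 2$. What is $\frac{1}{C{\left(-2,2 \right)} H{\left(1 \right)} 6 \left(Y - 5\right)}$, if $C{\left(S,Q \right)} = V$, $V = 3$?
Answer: $\frac{1}{162} \approx 0.0061728$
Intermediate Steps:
$C{\left(S,Q \right)} = 3$
$H{\left(E \right)} = 9 + \left(-3 + E\right) \left(5 + E\right)$ ($H{\left(E \right)} = 9 + \left(E - 3\right) \left(E + 5\right) = 9 + \left(-3 + E\right) \left(5 + E\right)$)
$\frac{1}{C{\left(-2,2 \right)} H{\left(1 \right)} 6 \left(Y - 5\right)} = \frac{1}{3 \left(-6 + 1^{2} + 2 \cdot 1\right) 6 \left(2 - 5\right)} = \frac{1}{3 \left(-6 + 1 + 2\right) 6 \left(-3\right)} = \frac{1}{3 \left(-3\right) \left(-18\right)} = \frac{1}{\left(-9\right) \left(-18\right)} = \frac{1}{162}$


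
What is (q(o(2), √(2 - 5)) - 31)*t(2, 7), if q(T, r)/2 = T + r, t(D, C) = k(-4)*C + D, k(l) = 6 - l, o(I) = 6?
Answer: -1368 + 144*I*√3 ≈ -1368.0 + 249.42*I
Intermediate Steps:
t(D, C) = D + 10*C (t(D, C) = (6 - 1*(-4))*C + D = (6 + 4)*C + D = 10*C + D = D + 10*C)
q(T, r) = 2*T + 2*r (q(T, r) = 2*(T + r) = 2*T + 2*r)
(q(o(2), √(2 - 5)) - 31)*t(2, 7) = ((2*6 + 2*√(2 - 5)) - 31)*(2 + 10*7) = ((12 + 2*√(-3)) - 31)*(2 + 70) = ((12 + 2*(I*√3)) - 31)*72 = ((12 + 2*I*√3) - 31)*72 = (-19 + 2*I*√3)*72 = -1368 + 144*I*√3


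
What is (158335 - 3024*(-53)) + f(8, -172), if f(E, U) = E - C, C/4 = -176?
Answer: 319319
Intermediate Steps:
C = -704 (C = 4*(-176) = -704)
f(E, U) = 704 + E (f(E, U) = E - 1*(-704) = E + 704 = 704 + E)
(158335 - 3024*(-53)) + f(8, -172) = (158335 - 3024*(-53)) + (704 + 8) = (158335 + 160272) + 712 = 318607 + 712 = 319319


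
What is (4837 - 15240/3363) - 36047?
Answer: -34991490/1121 ≈ -31215.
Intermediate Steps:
(4837 - 15240/3363) - 36047 = (4837 - 15240*1/3363) - 36047 = (4837 - 5080/1121) - 36047 = 5417197/1121 - 36047 = -34991490/1121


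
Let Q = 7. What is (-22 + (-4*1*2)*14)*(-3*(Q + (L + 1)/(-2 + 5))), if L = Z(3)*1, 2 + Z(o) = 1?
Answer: 2814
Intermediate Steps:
Z(o) = -1 (Z(o) = -2 + 1 = -1)
L = -1 (L = -1*1 = -1)
(-22 + (-4*1*2)*14)*(-3*(Q + (L + 1)/(-2 + 5))) = (-22 + (-4*1*2)*14)*(-3*(7 + (-1 + 1)/(-2 + 5))) = (-22 - 4*2*14)*(-3*(7 + 0/3)) = (-22 - 8*14)*(-3*(7 + 0*(⅓))) = (-22 - 112)*(-3*(7 + 0)) = -(-402)*7 = -134*(-21) = 2814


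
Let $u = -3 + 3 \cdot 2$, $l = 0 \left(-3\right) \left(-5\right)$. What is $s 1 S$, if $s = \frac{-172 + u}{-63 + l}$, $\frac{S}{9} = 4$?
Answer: $\frac{676}{7} \approx 96.571$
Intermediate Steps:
$l = 0$ ($l = 0 \left(-5\right) = 0$)
$u = 3$ ($u = -3 + 6 = 3$)
$S = 36$ ($S = 9 \cdot 4 = 36$)
$s = \frac{169}{63}$ ($s = \frac{-172 + 3}{-63 + 0} = - \frac{169}{-63} = \left(-169\right) \left(- \frac{1}{63}\right) = \frac{169}{63} \approx 2.6825$)
$s 1 S = \frac{169 \cdot 1 \cdot 36}{63} = \frac{169}{63} \cdot 36 = \frac{676}{7}$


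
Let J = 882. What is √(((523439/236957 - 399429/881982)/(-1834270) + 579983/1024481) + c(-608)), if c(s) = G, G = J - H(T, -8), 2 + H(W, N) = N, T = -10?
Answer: √346858365105313398578402593690870818502469031/623384337942294673326 ≈ 29.876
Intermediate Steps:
H(W, N) = -2 + N
G = 892 (G = 882 - (-2 - 8) = 882 - 1*(-10) = 882 + 10 = 892)
c(s) = 892
√(((523439/236957 - 399429/881982)/(-1834270) + 579983/1024481) + c(-608)) = √(((523439/236957 - 399429/881982)/(-1834270) + 579983/1024481) + 892) = √(((523439*(1/236957) - 399429*1/881982)*(-1/1834270) + 579983*(1/1024481)) + 892) = √(((74777/33851 - 44381/97998)*(-1/1834270) + 579983/1024481) + 892) = √(((5825655215/3317330298)*(-1/1834270) + 579983/1024481) + 892) = √((-1165131043/1216975889142492 + 579983/1024481) + 892) = √(705824133457913873953/1246768675884589346652 + 892) = √(1112823483022511611087537/1246768675884589346652) = √346858365105313398578402593690870818502469031/623384337942294673326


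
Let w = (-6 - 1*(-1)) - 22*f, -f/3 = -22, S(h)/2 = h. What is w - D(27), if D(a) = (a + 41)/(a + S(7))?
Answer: -59805/41 ≈ -1458.7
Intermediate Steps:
S(h) = 2*h
f = 66 (f = -3*(-22) = 66)
D(a) = (41 + a)/(14 + a) (D(a) = (a + 41)/(a + 2*7) = (41 + a)/(a + 14) = (41 + a)/(14 + a))
w = -1457 (w = (-6 - 1*(-1)) - 22*66 = (-6 + 1) - 1452 = -5 - 1452 = -1457)
w - D(27) = -1457 - (41 + 27)/(14 + 27) = -1457 - 68/41 = -59805/41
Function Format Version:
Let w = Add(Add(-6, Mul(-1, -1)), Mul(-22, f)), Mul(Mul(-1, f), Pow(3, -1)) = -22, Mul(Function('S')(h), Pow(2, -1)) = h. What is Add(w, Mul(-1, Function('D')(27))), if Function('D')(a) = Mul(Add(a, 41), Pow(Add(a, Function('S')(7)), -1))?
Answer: Rational(-59805, 41) ≈ -1458.7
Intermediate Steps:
Function('S')(h) = Mul(2, h)
f = 66 (f = Mul(-3, -22) = 66)
Function('D')(a) = Mul(Pow(Add(14, a), -1), Add(41, a)) (Function('D')(a) = Mul(Add(a, 41), Pow(Add(a, Mul(2, 7)), -1)) = Mul(Add(41, a), Pow(Add(a, 14), -1)) = Mul(Add(41, a), Pow(Add(14, a), -1)) = Mul(Pow(Add(14, a), -1), Add(41, a)))
w = -1457 (w = Add(Add(-6, Mul(-1, -1)), Mul(-22, 66)) = Add(Add(-6, 1), -1452) = Add(-5, -1452) = -1457)
Add(w, Mul(-1, Function('D')(27))) = Add(-1457, Mul(-1, Mul(Pow(Add(14, 27), -1), Add(41, 27)))) = Add(-1457, Mul(-1, Mul(Pow(41, -1), 68))) = Add(-1457, Mul(-1, Mul(Rational(1, 41), 68))) = Add(-1457, Mul(-1, Rational(68, 41))) = Add(-1457, Rational(-68, 41)) = Rational(-59805, 41)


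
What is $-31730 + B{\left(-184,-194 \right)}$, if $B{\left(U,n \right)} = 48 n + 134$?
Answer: $-40908$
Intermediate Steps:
$B{\left(U,n \right)} = 134 + 48 n$
$-31730 + B{\left(-184,-194 \right)} = -31730 + \left(134 + 48 \left(-194\right)\right) = -31730 + \left(134 - 9312\right) = -31730 - 9178 = -40908$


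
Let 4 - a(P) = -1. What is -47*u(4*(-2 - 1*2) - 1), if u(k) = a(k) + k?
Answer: 564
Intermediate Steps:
a(P) = 5 (a(P) = 4 - 1*(-1) = 4 + 1 = 5)
u(k) = 5 + k
-47*u(4*(-2 - 1*2) - 1) = -47*(5 + (4*(-2 - 1*2) - 1)) = -47*(5 + (4*(-2 - 2) - 1)) = -47*(5 + (4*(-4) - 1)) = -47*(5 + (-16 - 1)) = -47*(5 - 17) = -47*(-12) = 564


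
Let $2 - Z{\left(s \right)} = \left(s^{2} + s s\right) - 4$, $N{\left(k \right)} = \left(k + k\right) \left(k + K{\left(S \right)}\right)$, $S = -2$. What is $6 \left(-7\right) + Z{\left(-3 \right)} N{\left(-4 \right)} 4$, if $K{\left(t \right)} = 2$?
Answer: $-810$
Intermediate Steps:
$N{\left(k \right)} = 2 k \left(2 + k\right)$ ($N{\left(k \right)} = \left(k + k\right) \left(k + 2\right) = 2 k \left(2 + k\right)$)
$Z{\left(s \right)} = 6 - 2 s^{2}$ ($Z{\left(s \right)} = 2 - \left(\left(s^{2} + s s\right) - 4\right) = 2 - \left(\left(s^{2} + s^{2}\right) - 4\right) = 2 - \left(2 s^{2} - 4\right) = 2 - \left(-4 + 2 s^{2}\right) = 6 - 2 s^{2}$)
$6 \left(-7\right) + Z{\left(-3 \right)} N{\left(-4 \right)} 4 = 6 \left(-7\right) + \left(6 - 2 \left(-3\right)^{2}\right) 2 \left(-4\right) \left(2 - 4\right) 4 = -42 + \left(6 - 18\right) 2 \left(-4\right) \left(-2\right) 4 = -42 + \left(6 - 18\right) 16 \cdot 4 = -42 + \left(-12\right) 16 \cdot 4 = -42 - 768 = -810$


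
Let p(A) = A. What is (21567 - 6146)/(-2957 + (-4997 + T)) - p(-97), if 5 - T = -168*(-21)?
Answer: 1097848/11477 ≈ 95.656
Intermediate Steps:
T = -3523 (T = 5 - (-168)*(-21) = 5 - 1*3528 = 5 - 3528 = -3523)
(21567 - 6146)/(-2957 + (-4997 + T)) - p(-97) = (21567 - 6146)/(-2957 + (-4997 - 3523)) - 1*(-97) = 15421/(-2957 - 8520) + 97 = 15421/(-11477) + 97 = 15421*(-1/11477) + 97 = -15421/11477 + 97 = 1097848/11477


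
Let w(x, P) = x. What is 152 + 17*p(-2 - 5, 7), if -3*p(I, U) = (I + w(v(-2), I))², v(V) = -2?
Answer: -307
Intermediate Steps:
p(I, U) = -(-2 + I)²/3 (p(I, U) = -(I - 2)²/3 = -(-2 + I)²/3)
152 + 17*p(-2 - 5, 7) = 152 + 17*(-(-2 + (-2 - 5))²/3) = 152 + 17*(-(-2 - 7)²/3) = 152 + 17*(-⅓*(-9)²) = 152 + 17*(-⅓*81) = 152 + 17*(-27) = 152 - 459 = -307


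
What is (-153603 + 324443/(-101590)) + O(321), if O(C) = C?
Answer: -15572242823/101590 ≈ -1.5329e+5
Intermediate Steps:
(-153603 + 324443/(-101590)) + O(321) = (-153603 + 324443/(-101590)) + 321 = (-153603 + 324443*(-1/101590)) + 321 = (-153603 - 324443/101590) + 321 = -15604853213/101590 + 321 = -15572242823/101590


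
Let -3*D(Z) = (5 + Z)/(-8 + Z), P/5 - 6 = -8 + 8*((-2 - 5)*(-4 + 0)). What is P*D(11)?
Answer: -5920/3 ≈ -1973.3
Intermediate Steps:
P = 1110 (P = 30 + 5*(-8 + 8*((-2 - 5)*(-4 + 0))) = 30 + 5*(-8 + 8*(-7*(-4))) = 30 + 5*(-8 + 8*28) = 30 + 5*(-8 + 224) = 30 + 5*216 = 30 + 1080 = 1110)
D(Z) = -(5 + Z)/(3*(-8 + Z))
P*D(11) = 1110*((-5 - 1*11)/(3*(-8 + 11))) = 1110*((⅓)*(-5 - 11)/3) = 1110*((⅓)*(⅓)*(-16)) = 1110*(-16/9) = -5920/3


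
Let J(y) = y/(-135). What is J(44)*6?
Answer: -88/45 ≈ -1.9556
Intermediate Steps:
J(y) = -y/135 (J(y) = y*(-1/135) = -y/135)
J(44)*6 = -1/135*44*6 = -44/135*6 = -88/45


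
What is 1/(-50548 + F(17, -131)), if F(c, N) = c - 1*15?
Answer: -1/50546 ≈ -1.9784e-5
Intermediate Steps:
F(c, N) = -15 + c (F(c, N) = c - 15 = -15 + c)
1/(-50548 + F(17, -131)) = 1/(-50548 + (-15 + 17)) = 1/(-50548 + 2) = 1/(-50546) = -1/50546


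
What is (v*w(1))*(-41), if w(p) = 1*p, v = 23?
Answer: -943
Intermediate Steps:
w(p) = p
(v*w(1))*(-41) = (23*1)*(-41) = 23*(-41) = -943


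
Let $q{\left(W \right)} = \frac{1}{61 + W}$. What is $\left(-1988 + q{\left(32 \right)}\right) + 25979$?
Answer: $\frac{2231164}{93} \approx 23991.0$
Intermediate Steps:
$\left(-1988 + q{\left(32 \right)}\right) + 25979 = \left(-1988 + \frac{1}{61 + 32}\right) + 25979 = \left(-1988 + \frac{1}{93}\right) + 25979 = - \frac{184883}{93} + 25979 = \frac{2231164}{93}$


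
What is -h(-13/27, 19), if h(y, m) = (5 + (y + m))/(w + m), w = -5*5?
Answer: 635/162 ≈ 3.9198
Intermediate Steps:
w = -25
h(y, m) = (5 + m + y)/(-25 + m) (h(y, m) = (5 + (y + m))/(-25 + m) = (5 + (m + y))/(-25 + m) = (5 + m + y)/(-25 + m))
-h(-13/27, 19) = -(5 + 19 - 13/27)/(-25 + 19) = -(5 + 19 - 13*1/27)/(-6) = -(-1)*(5 + 19 - 13/27)/6 = -(-1)*635/(6*27) = -1*(-635/162) = 635/162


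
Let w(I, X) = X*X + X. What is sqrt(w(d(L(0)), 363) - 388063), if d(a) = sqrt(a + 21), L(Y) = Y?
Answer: I*sqrt(255931) ≈ 505.9*I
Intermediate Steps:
d(a) = sqrt(21 + a)
w(I, X) = X + X**2 (w(I, X) = X**2 + X = X + X**2)
sqrt(w(d(L(0)), 363) - 388063) = sqrt(363*(1 + 363) - 388063) = sqrt(363*364 - 388063) = sqrt(132132 - 388063) = sqrt(-255931) = I*sqrt(255931)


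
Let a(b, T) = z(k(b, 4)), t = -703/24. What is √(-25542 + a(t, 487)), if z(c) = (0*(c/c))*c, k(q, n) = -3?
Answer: 3*I*√2838 ≈ 159.82*I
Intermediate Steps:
z(c) = 0 (z(c) = (0*1)*c = 0*c = 0)
t = -703/24 (t = -703*1/24 = -703/24 ≈ -29.292)
a(b, T) = 0
√(-25542 + a(t, 487)) = √(-25542 + 0) = √(-25542) = 3*I*√2838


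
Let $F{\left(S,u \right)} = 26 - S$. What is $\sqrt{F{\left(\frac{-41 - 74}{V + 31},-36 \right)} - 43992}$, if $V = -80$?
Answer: $\frac{i \sqrt{2154449}}{7} \approx 209.69 i$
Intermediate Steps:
$\sqrt{F{\left(\frac{-41 - 74}{V + 31},-36 \right)} - 43992} = \sqrt{\left(26 - \frac{-41 - 74}{-80 + 31}\right) - 43992} = \sqrt{\left(26 - - \frac{115}{-49}\right) - 43992} = \sqrt{\left(26 - \left(-115\right) \left(- \frac{1}{49}\right)\right) - 43992} = \sqrt{\left(26 - \frac{115}{49}\right) - 43992} = \sqrt{\frac{1159}{49} - 43992} = \sqrt{- \frac{2154449}{49}} = \frac{i \sqrt{2154449}}{7}$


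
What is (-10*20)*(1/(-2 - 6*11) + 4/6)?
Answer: -4325/33 ≈ -131.06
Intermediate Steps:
(-10*20)*(1/(-2 - 6*11) + 4/6) = -200*((1/11)/(-8) + 4*(⅙)) = -200*(-⅛*1/11 + ⅔) = -200*(-1/88 + ⅔) = -200*173/264 = -4325/33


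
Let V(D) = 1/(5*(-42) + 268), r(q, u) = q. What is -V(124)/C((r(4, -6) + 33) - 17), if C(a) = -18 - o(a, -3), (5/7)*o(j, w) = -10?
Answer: 1/232 ≈ 0.0043103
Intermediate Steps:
o(j, w) = -14 (o(j, w) = (7/5)*(-10) = -14)
C(a) = -4 (C(a) = -18 - 1*(-14) = -18 + 14 = -4)
V(D) = 1/58 (V(D) = 1/(-210 + 268) = 1/58)
-V(124)/C((r(4, -6) + 33) - 17) = -1/(58*(-4)) = -(-1)/(58*4) = -1*(-1/232) = 1/232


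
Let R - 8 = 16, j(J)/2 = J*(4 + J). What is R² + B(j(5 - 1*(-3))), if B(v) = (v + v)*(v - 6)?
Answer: 72000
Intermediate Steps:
j(J) = 2*J*(4 + J) (j(J) = 2*(J*(4 + J)) = 2*J*(4 + J))
B(v) = 2*v*(-6 + v) (B(v) = (2*v)*(-6 + v) = 2*v*(-6 + v))
R = 24 (R = 8 + 16 = 24)
R² + B(j(5 - 1*(-3))) = 24² + 2*(2*(5 - 1*(-3))*(4 + (5 - 1*(-3))))*(-6 + 2*(5 - 1*(-3))*(4 + (5 - 1*(-3)))) = 576 + 2*(2*(5 + 3)*(4 + (5 + 3)))*(-6 + 2*(5 + 3)*(4 + (5 + 3))) = 576 + 2*(2*8*(4 + 8))*(-6 + 2*8*(4 + 8)) = 576 + 2*(2*8*12)*(-6 + 2*8*12) = 576 + 2*192*(-6 + 192) = 576 + 2*192*186 = 576 + 71424 = 72000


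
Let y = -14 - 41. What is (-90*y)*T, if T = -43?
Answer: -212850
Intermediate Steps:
y = -55
(-90*y)*T = -90*(-55)*(-43) = 4950*(-43) = -212850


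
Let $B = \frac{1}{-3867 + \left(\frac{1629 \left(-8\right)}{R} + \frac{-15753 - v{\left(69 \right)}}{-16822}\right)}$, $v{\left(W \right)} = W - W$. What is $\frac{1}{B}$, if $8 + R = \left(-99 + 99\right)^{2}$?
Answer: $- \frac{37631883}{16822} \approx -2237.1$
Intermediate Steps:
$v{\left(W \right)} = 0$
$R = -8$ ($R = -8 + \left(-99 + 99\right)^{2} = -8 + 0^{2} = -8 + 0 = -8$)
$B = - \frac{16822}{37631883}$ ($B = \frac{1}{-3867 + \left(\frac{1629 \left(-8\right)}{-8} + \frac{-15753 - 0}{-16822}\right)} = \frac{1}{-3867 + \left(\left(-13032\right) \left(- \frac{1}{8}\right) + \left(-15753 + 0\right) \left(- \frac{1}{16822}\right)\right)} = \frac{1}{-3867 + \left(1629 - - \frac{15753}{16822}\right)} = \frac{1}{-3867 + \left(1629 + \frac{15753}{16822}\right)} = \frac{1}{-3867 + \frac{27418791}{16822}} = \frac{1}{- \frac{37631883}{16822}} = - \frac{16822}{37631883} \approx -0.00044701$)
$\frac{1}{B} = \frac{1}{- \frac{16822}{37631883}} = - \frac{37631883}{16822}$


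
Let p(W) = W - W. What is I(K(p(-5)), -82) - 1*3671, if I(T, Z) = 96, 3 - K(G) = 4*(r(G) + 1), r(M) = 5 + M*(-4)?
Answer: -3575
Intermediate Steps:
p(W) = 0
r(M) = 5 - 4*M
K(G) = -21 + 16*G (K(G) = 3 - 4*((5 - 4*G) + 1) = 3 - 4*(6 - 4*G) = 3 - (24 - 16*G) = 3 + (-24 + 16*G) = -21 + 16*G)
I(K(p(-5)), -82) - 1*3671 = 96 - 1*3671 = 96 - 3671 = -3575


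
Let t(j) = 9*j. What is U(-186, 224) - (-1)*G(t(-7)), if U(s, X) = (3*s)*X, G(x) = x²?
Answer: -121023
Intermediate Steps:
U(s, X) = 3*X*s
U(-186, 224) - (-1)*G(t(-7)) = 3*224*(-186) - (-1)*(9*(-7))² = -124992 - (-1)*(-63)² = -124992 - (-1)*3969 = -124992 - 1*(-3969) = -124992 + 3969 = -121023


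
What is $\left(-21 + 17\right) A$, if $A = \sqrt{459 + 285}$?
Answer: $- 8 \sqrt{186} \approx -109.11$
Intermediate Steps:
$A = 2 \sqrt{186}$ ($A = \sqrt{744} = 2 \sqrt{186} \approx 27.276$)
$\left(-21 + 17\right) A = \left(-21 + 17\right) 2 \sqrt{186} = - 4 \cdot 2 \sqrt{186} = - 8 \sqrt{186}$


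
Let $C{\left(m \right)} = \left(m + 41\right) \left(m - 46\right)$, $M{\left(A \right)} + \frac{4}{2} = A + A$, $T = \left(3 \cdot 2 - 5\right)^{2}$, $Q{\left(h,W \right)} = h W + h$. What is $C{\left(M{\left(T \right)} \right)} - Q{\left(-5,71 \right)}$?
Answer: $-1526$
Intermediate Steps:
$Q{\left(h,W \right)} = h + W h$ ($Q{\left(h,W \right)} = W h + h = h + W h$)
$T = 1$ ($T = \left(6 - 5\right)^{2} = 1^{2} = 1$)
$M{\left(A \right)} = -2 + 2 A$ ($M{\left(A \right)} = -2 + \left(A + A\right) = -2 + 2 A$)
$C{\left(m \right)} = \left(-46 + m\right) \left(41 + m\right)$ ($C{\left(m \right)} = \left(41 + m\right) \left(-46 + m\right) = \left(-46 + m\right) \left(41 + m\right)$)
$C{\left(M{\left(T \right)} \right)} - Q{\left(-5,71 \right)} = \left(-1886 + \left(-2 + 2 \cdot 1\right)^{2} - 5 \left(-2 + 2 \cdot 1\right)\right) - - 5 \left(1 + 71\right) = \left(-1886 + \left(-2 + 2\right)^{2} - 5 \left(-2 + 2\right)\right) - \left(-5\right) 72 = \left(-1886 + 0^{2} - 0\right) - -360 = \left(-1886 + 0 + 0\right) + 360 = -1886 + 360 = -1526$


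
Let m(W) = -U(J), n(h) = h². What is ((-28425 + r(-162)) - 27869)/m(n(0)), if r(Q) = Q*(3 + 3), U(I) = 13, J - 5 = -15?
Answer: 57266/13 ≈ 4405.1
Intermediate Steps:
J = -10 (J = 5 - 15 = -10)
r(Q) = 6*Q (r(Q) = Q*6 = 6*Q)
m(W) = -13 (m(W) = -1*13 = -13)
((-28425 + r(-162)) - 27869)/m(n(0)) = ((-28425 + 6*(-162)) - 27869)/(-13) = ((-28425 - 972) - 27869)*(-1/13) = (-29397 - 27869)*(-1/13) = -57266*(-1/13) = 57266/13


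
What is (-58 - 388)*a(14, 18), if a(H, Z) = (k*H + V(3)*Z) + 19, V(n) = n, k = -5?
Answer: -1338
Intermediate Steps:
a(H, Z) = 19 - 5*H + 3*Z (a(H, Z) = (-5*H + 3*Z) + 19 = 19 - 5*H + 3*Z)
(-58 - 388)*a(14, 18) = (-58 - 388)*(19 - 5*14 + 3*18) = -446*(19 - 70 + 54) = -446*3 = -1338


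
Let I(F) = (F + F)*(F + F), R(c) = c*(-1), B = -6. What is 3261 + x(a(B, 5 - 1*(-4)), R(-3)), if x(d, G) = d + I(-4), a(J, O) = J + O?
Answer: 3328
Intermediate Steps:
R(c) = -c
I(F) = 4*F² (I(F) = (2*F)*(2*F) = 4*F²)
x(d, G) = 64 + d (x(d, G) = d + 4*(-4)² = d + 4*16 = d + 64 = 64 + d)
3261 + x(a(B, 5 - 1*(-4)), R(-3)) = 3261 + (64 + (-6 + (5 - 1*(-4)))) = 3261 + (64 + (-6 + (5 + 4))) = 3261 + (64 + (-6 + 9)) = 3261 + (64 + 3) = 3261 + 67 = 3328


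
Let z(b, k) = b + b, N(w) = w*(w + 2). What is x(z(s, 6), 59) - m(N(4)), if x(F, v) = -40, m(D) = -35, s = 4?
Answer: -5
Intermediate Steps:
N(w) = w*(2 + w)
z(b, k) = 2*b
x(z(s, 6), 59) - m(N(4)) = -40 - 1*(-35) = -40 + 35 = -5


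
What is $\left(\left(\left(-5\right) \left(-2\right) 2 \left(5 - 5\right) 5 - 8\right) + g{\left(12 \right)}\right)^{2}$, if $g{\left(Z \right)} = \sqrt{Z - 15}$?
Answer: $\left(8 - i \sqrt{3}\right)^{2} \approx 61.0 - 27.713 i$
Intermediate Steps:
$g{\left(Z \right)} = \sqrt{-15 + Z}$
$\left(\left(\left(-5\right) \left(-2\right) 2 \left(5 - 5\right) 5 - 8\right) + g{\left(12 \right)}\right)^{2} = \left(\left(\left(-5\right) \left(-2\right) 2 \left(5 - 5\right) 5 - 8\right) + \sqrt{-15 + 12}\right)^{2} = \left(\left(10 \cdot 2 \cdot 0 \cdot 5 - 8\right) + \sqrt{-3}\right)^{2} = \left(\left(20 \cdot 0 - 8\right) + i \sqrt{3}\right)^{2} = \left(\left(0 - 8\right) + i \sqrt{3}\right)^{2} = \left(-8 + i \sqrt{3}\right)^{2}$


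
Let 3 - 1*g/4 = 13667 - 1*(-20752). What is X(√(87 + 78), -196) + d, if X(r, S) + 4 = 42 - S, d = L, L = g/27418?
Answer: 3139074/13709 ≈ 228.98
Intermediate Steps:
g = -137664 (g = 12 - 4*(13667 - 1*(-20752)) = 12 - 4*(13667 + 20752) = 12 - 4*34419 = 12 - 137676 = -137664)
L = -68832/13709 (L = -137664/27418 = -137664*1/27418 = -68832/13709 ≈ -5.0209)
d = -68832/13709 ≈ -5.0209
X(r, S) = 38 - S (X(r, S) = -4 + (42 - S) = 38 - S)
X(√(87 + 78), -196) + d = (38 - 1*(-196)) - 68832/13709 = (38 + 196) - 68832/13709 = 234 - 68832/13709 = 3139074/13709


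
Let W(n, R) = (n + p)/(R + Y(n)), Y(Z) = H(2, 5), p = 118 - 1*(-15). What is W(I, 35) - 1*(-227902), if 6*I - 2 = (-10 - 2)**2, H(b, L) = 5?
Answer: 3418589/15 ≈ 2.2791e+5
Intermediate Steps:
p = 133 (p = 118 + 15 = 133)
Y(Z) = 5
I = 73/3 (I = 1/3 + (-10 - 2)**2/6 = 1/3 + (1/6)*(-12)**2 = 1/3 + (1/6)*144 = 1/3 + 24 = 73/3 ≈ 24.333)
W(n, R) = (133 + n)/(5 + R) (W(n, R) = (n + 133)/(R + 5) = (133 + n)/(5 + R))
W(I, 35) - 1*(-227902) = (133 + 73/3)/(5 + 35) - 1*(-227902) = (472/3)/40 + 227902 = (1/40)*(472/3) + 227902 = 59/15 + 227902 = 3418589/15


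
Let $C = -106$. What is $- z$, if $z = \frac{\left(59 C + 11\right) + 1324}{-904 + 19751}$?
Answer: $\frac{4919}{18847} \approx 0.261$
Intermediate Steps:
$z = - \frac{4919}{18847}$ ($z = \frac{\left(59 \left(-106\right) + 11\right) + 1324}{-904 + 19751} = \frac{\left(-6254 + 11\right) + 1324}{18847} = \left(-6243 + 1324\right) \frac{1}{18847} = \left(-4919\right) \frac{1}{18847} = - \frac{4919}{18847} \approx -0.261$)
$- z = \left(-1\right) \left(- \frac{4919}{18847}\right) = \frac{4919}{18847}$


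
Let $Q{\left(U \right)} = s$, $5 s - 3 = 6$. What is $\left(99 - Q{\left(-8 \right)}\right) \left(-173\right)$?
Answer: $- \frac{84078}{5} \approx -16816.0$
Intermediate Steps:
$s = \frac{9}{5}$ ($s = \frac{3}{5} + \frac{1}{5} \cdot 6 = \frac{3}{5} + \frac{6}{5} = \frac{9}{5} \approx 1.8$)
$Q{\left(U \right)} = \frac{9}{5}$
$\left(99 - Q{\left(-8 \right)}\right) \left(-173\right) = \left(99 - \frac{9}{5}\right) \left(-173\right) = \frac{486}{5} \left(-173\right) = - \frac{84078}{5}$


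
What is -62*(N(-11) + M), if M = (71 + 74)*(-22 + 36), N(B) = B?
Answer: -125178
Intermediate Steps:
M = 2030 (M = 145*14 = 2030)
-62*(N(-11) + M) = -62*(-11 + 2030) = -62*2019 = -125178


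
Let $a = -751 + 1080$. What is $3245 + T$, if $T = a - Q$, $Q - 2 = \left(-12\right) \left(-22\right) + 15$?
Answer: $3293$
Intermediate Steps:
$a = 329$
$Q = 281$ ($Q = 2 + \left(\left(-12\right) \left(-22\right) + 15\right) = 2 + \left(264 + 15\right) = 2 + 279 = 281$)
$T = 48$ ($T = 329 - 281 = 48$)
$3245 + T = 3245 + 48 = 3293$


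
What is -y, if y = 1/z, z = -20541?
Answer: 1/20541 ≈ 4.8683e-5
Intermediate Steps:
y = -1/20541 (y = 1/(-20541) = -1/20541 ≈ -4.8683e-5)
-y = -1*(-1/20541) = 1/20541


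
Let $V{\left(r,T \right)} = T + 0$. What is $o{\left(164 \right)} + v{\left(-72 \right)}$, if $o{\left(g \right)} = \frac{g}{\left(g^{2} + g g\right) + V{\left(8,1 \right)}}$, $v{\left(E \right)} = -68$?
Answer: $- \frac{3657760}{53793} \approx -67.997$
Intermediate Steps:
$V{\left(r,T \right)} = T$
$o{\left(g \right)} = \frac{g}{1 + 2 g^{2}}$ ($o{\left(g \right)} = \frac{g}{\left(g^{2} + g g\right) + 1} = \frac{g}{\left(g^{2} + g^{2}\right) + 1} = \frac{g}{2 g^{2} + 1} = \frac{g}{1 + 2 g^{2}}$)
$o{\left(164 \right)} + v{\left(-72 \right)} = \frac{164}{1 + 2 \cdot 164^{2}} - 68 = \frac{164}{1 + 2 \cdot 26896} - 68 = \frac{164}{1 + 53792} - 68 = \frac{164}{53793} - 68 = - \frac{3657760}{53793}$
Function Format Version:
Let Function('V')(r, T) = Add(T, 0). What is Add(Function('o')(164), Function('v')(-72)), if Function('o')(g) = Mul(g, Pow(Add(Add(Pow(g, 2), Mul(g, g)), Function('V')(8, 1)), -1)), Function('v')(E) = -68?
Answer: Rational(-3657760, 53793) ≈ -67.997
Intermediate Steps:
Function('V')(r, T) = T
Function('o')(g) = Mul(g, Pow(Add(1, Mul(2, Pow(g, 2))), -1)) (Function('o')(g) = Mul(g, Pow(Add(Add(Pow(g, 2), Mul(g, g)), 1), -1)) = Mul(g, Pow(Add(Add(Pow(g, 2), Pow(g, 2)), 1), -1)) = Mul(g, Pow(Add(Mul(2, Pow(g, 2)), 1), -1)) = Mul(g, Pow(Add(1, Mul(2, Pow(g, 2))), -1)))
Add(Function('o')(164), Function('v')(-72)) = Add(Mul(164, Pow(Add(1, Mul(2, Pow(164, 2))), -1)), -68) = Add(Mul(164, Pow(Add(1, Mul(2, 26896)), -1)), -68) = Add(Mul(164, Pow(Add(1, 53792), -1)), -68) = Add(Mul(164, Pow(53793, -1)), -68) = Add(Mul(164, Rational(1, 53793)), -68) = Add(Rational(164, 53793), -68) = Rational(-3657760, 53793)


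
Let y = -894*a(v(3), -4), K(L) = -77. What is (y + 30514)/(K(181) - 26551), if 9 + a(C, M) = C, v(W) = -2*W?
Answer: -10981/6657 ≈ -1.6495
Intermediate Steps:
a(C, M) = -9 + C
y = 13410 (y = -894*(-9 - 2*3) = -894*(-9 - 6) = -894*(-15) = 13410)
(y + 30514)/(K(181) - 26551) = (13410 + 30514)/(-77 - 26551) = 43924/(-26628) = 43924*(-1/26628) = -10981/6657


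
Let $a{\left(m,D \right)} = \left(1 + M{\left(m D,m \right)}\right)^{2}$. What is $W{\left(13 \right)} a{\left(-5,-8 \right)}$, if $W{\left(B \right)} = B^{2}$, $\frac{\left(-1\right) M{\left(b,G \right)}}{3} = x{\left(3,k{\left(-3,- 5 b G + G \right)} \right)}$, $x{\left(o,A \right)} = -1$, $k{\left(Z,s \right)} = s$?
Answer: $2704$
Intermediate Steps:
$M{\left(b,G \right)} = 3$ ($M{\left(b,G \right)} = \left(-3\right) \left(-1\right) = 3$)
$a{\left(m,D \right)} = 16$ ($a{\left(m,D \right)} = \left(1 + 3\right)^{2} = 4^{2} = 16$)
$W{\left(13 \right)} a{\left(-5,-8 \right)} = 13^{2} \cdot 16 = 169 \cdot 16 = 2704$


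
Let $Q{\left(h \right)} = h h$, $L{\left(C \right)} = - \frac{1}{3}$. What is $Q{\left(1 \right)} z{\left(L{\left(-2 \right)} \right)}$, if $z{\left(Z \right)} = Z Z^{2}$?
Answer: $- \frac{1}{27} \approx -0.037037$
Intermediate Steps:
$L{\left(C \right)} = - \frac{1}{3}$ ($L{\left(C \right)} = \left(-1\right) \frac{1}{3} = - \frac{1}{3}$)
$z{\left(Z \right)} = Z^{3}$
$Q{\left(h \right)} = h^{2}$
$Q{\left(1 \right)} z{\left(L{\left(-2 \right)} \right)} = 1^{2} \left(- \frac{1}{3}\right)^{3} = 1 \left(- \frac{1}{27}\right) = - \frac{1}{27}$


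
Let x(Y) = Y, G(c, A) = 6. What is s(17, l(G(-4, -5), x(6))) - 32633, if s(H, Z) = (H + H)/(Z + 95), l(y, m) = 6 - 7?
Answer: -1533734/47 ≈ -32633.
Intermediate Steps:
l(y, m) = -1
s(H, Z) = 2*H/(95 + Z) (s(H, Z) = (2*H)/(95 + Z) = 2*H/(95 + Z))
s(17, l(G(-4, -5), x(6))) - 32633 = 2*17/(95 - 1) - 32633 = 2*17/94 - 32633 = 2*17*(1/94) - 32633 = 17/47 - 32633 = -1533734/47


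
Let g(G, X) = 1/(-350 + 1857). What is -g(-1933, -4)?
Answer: -1/1507 ≈ -0.00066357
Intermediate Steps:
g(G, X) = 1/1507
-g(-1933, -4) = -1*1/1507 = -1/1507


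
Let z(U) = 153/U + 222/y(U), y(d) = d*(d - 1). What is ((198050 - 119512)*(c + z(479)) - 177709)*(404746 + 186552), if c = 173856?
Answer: 924281995657953642494/114481 ≈ 8.0737e+15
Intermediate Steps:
y(d) = d*(-1 + d)
z(U) = 153/U + 222/(U*(-1 + U)) (z(U) = 153/U + 222/((U*(-1 + U))) = 153/U + 222*(1/(U*(-1 + U))) = 153/U + 222/(U*(-1 + U)))
((198050 - 119512)*(c + z(479)) - 177709)*(404746 + 186552) = ((198050 - 119512)*(173856 + 3*(23 + 51*479)/(479*(-1 + 479))) - 177709)*(404746 + 186552) = (78538*(173856 + 3*(1/479)*(23 + 24429)/478) - 177709)*591298 = (78538*(173856 + 3*(1/479)*(1/478)*24452) - 177709)*591298 = (78538*(173856 + 36678/114481) - 177709)*591298 = (78538*(19903245414/114481) - 177709)*591298 = (1563161088324732/114481 - 177709)*591298 = (1563140744020703/114481)*591298 = 924281995657953642494/114481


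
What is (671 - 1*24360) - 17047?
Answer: -40736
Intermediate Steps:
(671 - 1*24360) - 17047 = (671 - 24360) - 17047 = -23689 - 17047 = -40736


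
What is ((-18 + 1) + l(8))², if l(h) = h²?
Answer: 2209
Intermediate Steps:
((-18 + 1) + l(8))² = ((-18 + 1) + 8²)² = (-17 + 64)² = 47² = 2209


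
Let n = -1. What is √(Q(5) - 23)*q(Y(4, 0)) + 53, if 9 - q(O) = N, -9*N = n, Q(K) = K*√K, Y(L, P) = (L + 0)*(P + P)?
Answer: 53 + 80*√(-23 + 5*√5)/9 ≈ 53.0 + 30.56*I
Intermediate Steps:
Y(L, P) = 2*L*P (Y(L, P) = L*(2*P) = 2*L*P)
Q(K) = K^(3/2)
N = ⅑ (N = -⅑*(-1) = ⅑ ≈ 0.11111)
q(O) = 80/9 (q(O) = 9 - 1*⅑ = 9 - ⅑ = 80/9)
√(Q(5) - 23)*q(Y(4, 0)) + 53 = √(5^(3/2) - 23)*(80/9) + 53 = √(5*√5 - 23)*(80/9) + 53 = √(-23 + 5*√5)*(80/9) + 53 = 80*√(-23 + 5*√5)/9 + 53 = 53 + 80*√(-23 + 5*√5)/9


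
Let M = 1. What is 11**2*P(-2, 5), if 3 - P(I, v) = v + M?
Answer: -363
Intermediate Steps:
P(I, v) = 2 - v (P(I, v) = 3 - (v + 1) = 3 - (1 + v) = 3 + (-1 - v) = 2 - v)
11**2*P(-2, 5) = 11**2*(2 - 1*5) = 121*(2 - 5) = 121*(-3) = -363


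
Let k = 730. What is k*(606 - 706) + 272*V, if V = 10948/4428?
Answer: -80066536/1107 ≈ -72328.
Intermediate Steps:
V = 2737/1107 (V = 10948*(1/4428) = 2737/1107 ≈ 2.4724)
k*(606 - 706) + 272*V = 730*(606 - 706) + 272*(2737/1107) = 730*(-100) + 744464/1107 = -73000 + 744464/1107 = -80066536/1107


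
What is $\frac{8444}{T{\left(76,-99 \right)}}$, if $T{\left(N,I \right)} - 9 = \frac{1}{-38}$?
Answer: $\frac{320872}{341} \approx 940.97$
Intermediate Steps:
$T{\left(N,I \right)} = \frac{341}{38}$ ($T{\left(N,I \right)} = 9 + \frac{1}{-38} = 9 - \frac{1}{38} = \frac{341}{38}$)
$\frac{8444}{T{\left(76,-99 \right)}} = \frac{8444}{\frac{341}{38}} = 8444 \cdot \frac{38}{341} = \frac{320872}{341}$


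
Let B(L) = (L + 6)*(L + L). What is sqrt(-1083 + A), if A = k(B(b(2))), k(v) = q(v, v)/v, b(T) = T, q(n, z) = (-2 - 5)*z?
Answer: I*sqrt(1090) ≈ 33.015*I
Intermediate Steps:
q(n, z) = -7*z
B(L) = 2*L*(6 + L) (B(L) = (6 + L)*(2*L) = 2*L*(6 + L))
k(v) = -7 (k(v) = (-7*v)/v = -7)
A = -7
sqrt(-1083 + A) = sqrt(-1083 - 7) = sqrt(-1090) = I*sqrt(1090)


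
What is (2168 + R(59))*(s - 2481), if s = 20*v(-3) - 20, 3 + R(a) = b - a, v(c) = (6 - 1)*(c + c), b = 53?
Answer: -6695059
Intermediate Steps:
v(c) = 10*c (v(c) = 5*(2*c) = 10*c)
R(a) = 50 - a (R(a) = -3 + (53 - a) = 50 - a)
s = -620 (s = 20*(10*(-3)) - 20 = 20*(-30) - 20 = -600 - 20 = -620)
(2168 + R(59))*(s - 2481) = (2168 + (50 - 1*59))*(-620 - 2481) = (2168 + (50 - 59))*(-3101) = (2168 - 9)*(-3101) = 2159*(-3101) = -6695059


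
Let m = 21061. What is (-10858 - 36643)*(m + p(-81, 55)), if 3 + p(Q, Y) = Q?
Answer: -996428477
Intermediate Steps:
p(Q, Y) = -3 + Q
(-10858 - 36643)*(m + p(-81, 55)) = (-10858 - 36643)*(21061 + (-3 - 81)) = -47501*(21061 - 84) = -47501*20977 = -996428477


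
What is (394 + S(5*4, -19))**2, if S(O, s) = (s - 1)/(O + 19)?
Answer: 235499716/1521 ≈ 1.5483e+5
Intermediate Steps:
S(O, s) = (-1 + s)/(19 + O)
(394 + S(5*4, -19))**2 = (394 + (-1 - 19)/(19 + 5*4))**2 = (394 - 20/(19 + 20))**2 = (394 - 20/39)**2 = (15346/39)**2 = 235499716/1521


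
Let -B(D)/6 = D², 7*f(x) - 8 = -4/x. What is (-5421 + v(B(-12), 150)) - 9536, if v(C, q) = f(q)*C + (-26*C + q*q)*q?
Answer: 1177515301/175 ≈ 6.7287e+6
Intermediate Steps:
f(x) = 8/7 - 4/(7*x) (f(x) = 8/7 + (-4/x)/7 = 8/7 - 4/(7*x))
B(D) = -6*D²
v(C, q) = q*(q² - 26*C) + 4*C*(-1 + 2*q)/(7*q) (v(C, q) = (4*(-1 + 2*q)/(7*q))*C + (-26*C + q*q)*q = 4*C*(-1 + 2*q)/(7*q) + (-26*C + q²)*q = 4*C*(-1 + 2*q)/(7*q) + (q² - 26*C)*q = 4*C*(-1 + 2*q)/(7*q) + q*(q² - 26*C) = q*(q² - 26*C) + 4*C*(-1 + 2*q)/(7*q))
(-5421 + v(B(-12), 150)) - 9536 = (-5421 + (150³ + 8*(-6*(-12)²)/7 - 26*(-6*(-12)²)*150 - 4/7*(-6*(-12)²)/150)) - 9536 = (-5421 + (3375000 + 8*(-6*144)/7 - 26*(-6*144)*150 - 4/7*(-6*144)*1/150)) - 9536 = (-5421 + (3375000 + (8/7)*(-864) - 26*(-864)*150 - 4/7*(-864)*1/150)) - 9536 = (-5421 + (3375000 - 6912/7 + 3369600 + 576/175)) - 9536 = (-5421 + 1180132776/175) - 9536 = 1179184101/175 - 9536 = 1177515301/175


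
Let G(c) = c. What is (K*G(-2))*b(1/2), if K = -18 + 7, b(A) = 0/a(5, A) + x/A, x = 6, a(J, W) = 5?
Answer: 264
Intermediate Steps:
b(A) = 6/A (b(A) = 0/5 + 6/A = 0*(1/5) + 6/A = 0 + 6/A = 6/A)
K = -11
(K*G(-2))*b(1/2) = (-11*(-2))*(6/(1/2)) = 22*(6/(1/2)) = 22*(6*2) = 22*12 = 264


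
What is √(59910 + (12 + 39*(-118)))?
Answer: 2*√13830 ≈ 235.20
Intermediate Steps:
√(59910 + (12 + 39*(-118))) = √(59910 + (12 - 4602)) = √(59910 - 4590) = √55320 = 2*√13830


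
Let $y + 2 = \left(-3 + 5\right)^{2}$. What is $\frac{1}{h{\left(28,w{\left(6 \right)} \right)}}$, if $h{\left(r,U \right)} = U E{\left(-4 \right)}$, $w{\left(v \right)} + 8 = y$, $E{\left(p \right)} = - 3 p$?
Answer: $- \frac{1}{72} \approx -0.013889$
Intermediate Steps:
$y = 2$ ($y = -2 + \left(-3 + 5\right)^{2} = -2 + 2^{2} = -2 + 4 = 2$)
$w{\left(v \right)} = -6$ ($w{\left(v \right)} = -8 + 2 = -6$)
$h{\left(r,U \right)} = 12 U$ ($h{\left(r,U \right)} = U \left(\left(-3\right) \left(-4\right)\right) = U 12 = 12 U$)
$\frac{1}{h{\left(28,w{\left(6 \right)} \right)}} = \frac{1}{12 \left(-6\right)} = \frac{1}{-72} = - \frac{1}{72}$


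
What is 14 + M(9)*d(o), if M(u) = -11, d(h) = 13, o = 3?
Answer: -129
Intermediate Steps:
14 + M(9)*d(o) = 14 - 11*13 = 14 - 143 = -129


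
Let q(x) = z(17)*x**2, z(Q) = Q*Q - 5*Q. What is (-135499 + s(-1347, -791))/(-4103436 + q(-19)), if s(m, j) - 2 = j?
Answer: 4259/125931 ≈ 0.033820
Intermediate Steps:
z(Q) = Q**2 - 5*Q
s(m, j) = 2 + j
q(x) = 204*x**2 (q(x) = (17*(-5 + 17))*x**2 = (17*12)*x**2 = 204*x**2)
(-135499 + s(-1347, -791))/(-4103436 + q(-19)) = (-135499 + (2 - 791))/(-4103436 + 204*(-19)**2) = (-135499 - 789)/(-4103436 + 204*361) = -136288/(-4103436 + 73644) = -136288/(-4029792) = -136288*(-1/4029792) = 4259/125931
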